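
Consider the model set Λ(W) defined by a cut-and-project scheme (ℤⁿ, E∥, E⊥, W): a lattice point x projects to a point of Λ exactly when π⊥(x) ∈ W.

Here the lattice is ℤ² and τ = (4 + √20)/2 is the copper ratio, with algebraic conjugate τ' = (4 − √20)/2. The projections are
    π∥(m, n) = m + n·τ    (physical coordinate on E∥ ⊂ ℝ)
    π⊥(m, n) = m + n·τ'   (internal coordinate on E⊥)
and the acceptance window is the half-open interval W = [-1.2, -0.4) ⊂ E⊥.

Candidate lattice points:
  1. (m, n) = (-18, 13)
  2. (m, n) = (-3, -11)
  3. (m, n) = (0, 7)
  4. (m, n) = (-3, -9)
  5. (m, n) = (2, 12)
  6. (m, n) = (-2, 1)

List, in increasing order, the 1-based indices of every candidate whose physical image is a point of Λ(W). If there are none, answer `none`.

τ' = (4−√20)/2 ≈ -0.236068.
#1 (-18,13): internal coord -18 + (13)·τ' = -21.068884; -21.068884 ∉ [-1.2, -0.4) → out
#2 (-3,-11): internal coord -3 + (-11)·τ' = -0.403252; -0.403252 ∈ [-1.2, -0.4) → IN Λ
#3 (0,7): internal coord 0 + (7)·τ' = -1.652476; -1.652476 ∉ [-1.2, -0.4) → out
#4 (-3,-9): internal coord -3 + (-9)·τ' = -0.875388; -0.875388 ∈ [-1.2, -0.4) → IN Λ
#5 (2,12): internal coord 2 + (12)·τ' = -0.832816; -0.832816 ∈ [-1.2, -0.4) → IN Λ
#6 (-2,1): internal coord -2 + (1)·τ' = -2.236068; -2.236068 ∉ [-1.2, -0.4) → out

2, 4, 5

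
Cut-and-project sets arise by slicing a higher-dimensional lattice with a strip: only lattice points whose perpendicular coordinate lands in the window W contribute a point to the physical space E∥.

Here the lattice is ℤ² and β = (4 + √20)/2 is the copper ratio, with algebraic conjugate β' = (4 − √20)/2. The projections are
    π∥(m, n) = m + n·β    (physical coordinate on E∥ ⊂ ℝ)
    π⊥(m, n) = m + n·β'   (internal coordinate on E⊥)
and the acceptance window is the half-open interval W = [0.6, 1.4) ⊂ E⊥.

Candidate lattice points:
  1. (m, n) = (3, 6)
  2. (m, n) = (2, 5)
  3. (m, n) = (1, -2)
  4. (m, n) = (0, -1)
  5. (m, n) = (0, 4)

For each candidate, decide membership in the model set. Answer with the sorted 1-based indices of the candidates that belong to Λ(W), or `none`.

2

Numerically β ≈ 4.2361 and β' = −1/β ≈ -0.2361.
#1 (3,6): internal coord 3 + (6)·β' = +1.5836; +1.5836 ∉ [0.6, 1.4) → out
#2 (2,5): internal coord 2 + (5)·β' = +0.8197; +0.8197 ∈ [0.6, 1.4) → IN Λ
#3 (1,-2): internal coord 1 + (-2)·β' = +1.4721; +1.4721 ∉ [0.6, 1.4) → out
#4 (0,-1): internal coord 0 + (-1)·β' = +0.2361; +0.2361 ∉ [0.6, 1.4) → out
#5 (0,4): internal coord 0 + (4)·β' = -0.9443; -0.9443 ∉ [0.6, 1.4) → out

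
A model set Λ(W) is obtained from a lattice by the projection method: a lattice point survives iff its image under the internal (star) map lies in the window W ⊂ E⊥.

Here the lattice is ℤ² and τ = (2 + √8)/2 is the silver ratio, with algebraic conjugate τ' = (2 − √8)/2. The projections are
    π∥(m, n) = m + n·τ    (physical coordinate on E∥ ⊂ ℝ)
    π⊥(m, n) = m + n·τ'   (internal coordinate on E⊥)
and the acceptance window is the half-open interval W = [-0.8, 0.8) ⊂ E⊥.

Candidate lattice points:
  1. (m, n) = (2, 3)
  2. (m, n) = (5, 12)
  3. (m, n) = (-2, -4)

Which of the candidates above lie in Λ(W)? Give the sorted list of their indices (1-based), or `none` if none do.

τ' = (2−√8)/2 ≈ -0.414214.
[1] lift (2,3): star map gives 0.757359; window check -0.8 ≤ 0.757359 < 0.8 is true → IN Λ
[2] lift (5,12): star map gives 0.029437; window check -0.8 ≤ 0.029437 < 0.8 is true → IN Λ
[3] lift (-2,-4): star map gives -0.343146; window check -0.8 ≤ -0.343146 < 0.8 is true → IN Λ

1, 2, 3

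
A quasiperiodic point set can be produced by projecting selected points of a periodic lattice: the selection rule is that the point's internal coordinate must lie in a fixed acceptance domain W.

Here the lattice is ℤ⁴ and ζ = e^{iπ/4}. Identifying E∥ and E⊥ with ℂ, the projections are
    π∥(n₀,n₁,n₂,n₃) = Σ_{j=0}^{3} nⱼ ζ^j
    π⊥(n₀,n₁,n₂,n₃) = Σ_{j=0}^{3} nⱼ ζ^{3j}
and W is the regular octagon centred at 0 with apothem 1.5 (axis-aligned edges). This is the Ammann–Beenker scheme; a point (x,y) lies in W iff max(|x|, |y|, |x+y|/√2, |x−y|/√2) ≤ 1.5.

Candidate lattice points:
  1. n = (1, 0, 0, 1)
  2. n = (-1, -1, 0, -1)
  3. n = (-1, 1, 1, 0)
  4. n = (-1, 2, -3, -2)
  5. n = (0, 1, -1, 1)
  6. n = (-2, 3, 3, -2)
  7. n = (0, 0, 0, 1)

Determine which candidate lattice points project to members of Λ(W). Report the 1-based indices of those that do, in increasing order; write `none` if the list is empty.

7

Internal map: ζ^{3j} for j=0..3 gives (1,0), (−√2/2,√2/2), (0,−1), (√2/2,√2/2).
#1 (1, 0, 0, 1): internal (1.7071, 0.7071); octagon support 1.7071 vs apothem 1.5 → ∉ W
#2 (-1, -1, 0, -1): internal (-1.0000, -1.4142); octagon support 1.7071 vs apothem 1.5 → ∉ W
#3 (-1, 1, 1, 0): internal (-1.7071, -0.2929); octagon support 1.7071 vs apothem 1.5 → ∉ W
#4 (-1, 2, -3, -2): internal (-3.8284, 3.0000); octagon support 4.8284 vs apothem 1.5 → ∉ W
#5 (0, 1, -1, 1): internal (0.0000, 2.4142); octagon support 2.4142 vs apothem 1.5 → ∉ W
#6 (-2, 3, 3, -2): internal (-5.5355, -2.2929); octagon support 5.5355 vs apothem 1.5 → ∉ W
#7 (0, 0, 0, 1): internal (0.7071, 0.7071); octagon support 1.0000 vs apothem 1.5 → ∈ W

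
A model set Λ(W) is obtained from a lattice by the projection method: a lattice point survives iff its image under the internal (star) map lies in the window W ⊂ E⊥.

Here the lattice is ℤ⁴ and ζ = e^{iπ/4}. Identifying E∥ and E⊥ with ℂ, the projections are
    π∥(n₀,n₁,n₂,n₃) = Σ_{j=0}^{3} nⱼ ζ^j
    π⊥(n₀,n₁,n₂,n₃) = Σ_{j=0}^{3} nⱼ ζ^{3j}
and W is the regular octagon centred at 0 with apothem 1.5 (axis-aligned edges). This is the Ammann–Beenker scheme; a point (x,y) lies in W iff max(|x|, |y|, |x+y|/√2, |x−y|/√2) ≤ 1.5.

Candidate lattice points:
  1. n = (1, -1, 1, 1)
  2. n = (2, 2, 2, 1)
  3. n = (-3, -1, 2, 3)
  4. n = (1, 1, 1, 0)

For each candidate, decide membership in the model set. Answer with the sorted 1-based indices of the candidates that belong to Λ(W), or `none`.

2, 3, 4

With ζ = e^{iπ/4} the internal vectors are ζ^0,ζ^3,ζ^6,ζ^9.
#1 (1, -1, 1, 1): internal (2.4142, -1.0000); octagon support 2.4142 vs apothem 1.5 → ∉ W
#2 (2, 2, 2, 1): internal (1.2929, 0.1213); octagon support 1.2929 vs apothem 1.5 → ∈ W
#3 (-3, -1, 2, 3): internal (-0.1716, -0.5858); octagon support 0.5858 vs apothem 1.5 → ∈ W
#4 (1, 1, 1, 0): internal (0.2929, -0.2929); octagon support 0.4142 vs apothem 1.5 → ∈ W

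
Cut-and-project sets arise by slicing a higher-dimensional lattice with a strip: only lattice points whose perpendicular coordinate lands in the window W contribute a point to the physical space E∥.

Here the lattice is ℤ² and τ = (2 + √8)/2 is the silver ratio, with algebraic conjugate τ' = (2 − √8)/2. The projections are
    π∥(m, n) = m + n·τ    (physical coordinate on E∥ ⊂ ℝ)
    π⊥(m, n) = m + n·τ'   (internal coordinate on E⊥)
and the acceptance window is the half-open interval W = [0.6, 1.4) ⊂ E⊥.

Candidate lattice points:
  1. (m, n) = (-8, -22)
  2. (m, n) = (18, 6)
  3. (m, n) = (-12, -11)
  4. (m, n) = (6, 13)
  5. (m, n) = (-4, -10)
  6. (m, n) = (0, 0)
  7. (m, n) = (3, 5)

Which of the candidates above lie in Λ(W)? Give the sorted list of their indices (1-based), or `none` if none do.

Numerically τ ≈ 2.414214 and τ' = −1/τ ≈ -0.414214.
candidate 1: (m,n)=(-8,-22) → π∥ = -8-22·τ ≈ -61.112698, π⊥ = -8-22·τ' ≈ 1.112698 ∈ [0.6, 1.4) ⇒ IN Λ
candidate 2: (m,n)=(18,6) → π∥ = 18+6·τ ≈ 32.485281, π⊥ = 18+6·τ' ≈ 15.514719 ∉ [0.6, 1.4) ⇒ out
candidate 3: (m,n)=(-12,-11) → π∥ = -12-11·τ ≈ -38.556349, π⊥ = -12-11·τ' ≈ -7.443651 ∉ [0.6, 1.4) ⇒ out
candidate 4: (m,n)=(6,13) → π∥ = 6+13·τ ≈ 37.384776, π⊥ = 6+13·τ' ≈ 0.615224 ∈ [0.6, 1.4) ⇒ IN Λ
candidate 5: (m,n)=(-4,-10) → π∥ = -4-10·τ ≈ -28.142136, π⊥ = -4-10·τ' ≈ 0.142136 ∉ [0.6, 1.4) ⇒ out
candidate 6: (m,n)=(0,0) → π∥ = 0+0·τ ≈ 0.000000, π⊥ = 0+0·τ' ≈ 0.000000 ∉ [0.6, 1.4) ⇒ out
candidate 7: (m,n)=(3,5) → π∥ = 3+5·τ ≈ 15.071068, π⊥ = 3+5·τ' ≈ 0.928932 ∈ [0.6, 1.4) ⇒ IN Λ

1, 4, 7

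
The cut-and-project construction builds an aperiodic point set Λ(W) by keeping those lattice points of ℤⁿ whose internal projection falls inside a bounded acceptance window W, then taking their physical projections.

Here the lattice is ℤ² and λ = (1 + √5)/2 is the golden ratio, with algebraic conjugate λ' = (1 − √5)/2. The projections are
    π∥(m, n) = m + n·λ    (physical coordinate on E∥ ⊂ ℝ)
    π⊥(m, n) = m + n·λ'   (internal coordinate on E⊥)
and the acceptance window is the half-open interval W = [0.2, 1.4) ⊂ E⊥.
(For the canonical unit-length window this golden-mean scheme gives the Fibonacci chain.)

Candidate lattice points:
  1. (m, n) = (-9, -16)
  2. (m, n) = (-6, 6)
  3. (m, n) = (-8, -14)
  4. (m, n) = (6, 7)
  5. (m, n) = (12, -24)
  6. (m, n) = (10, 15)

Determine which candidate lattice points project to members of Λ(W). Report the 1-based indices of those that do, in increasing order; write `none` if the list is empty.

1, 3, 6

Numerically λ ≈ 1.61803 and λ' = −1/λ ≈ -0.61803.
#1 (-9,-16): internal coord -9 + (-16)·λ' = +0.88854; +0.88854 ∈ [0.2, 1.4) → IN Λ
#2 (-6,6): internal coord -6 + (6)·λ' = -9.70820; -9.70820 ∉ [0.2, 1.4) → out
#3 (-8,-14): internal coord -8 + (-14)·λ' = +0.65248; +0.65248 ∈ [0.2, 1.4) → IN Λ
#4 (6,7): internal coord 6 + (7)·λ' = +1.67376; +1.67376 ∉ [0.2, 1.4) → out
#5 (12,-24): internal coord 12 + (-24)·λ' = +26.83282; +26.83282 ∉ [0.2, 1.4) → out
#6 (10,15): internal coord 10 + (15)·λ' = +0.72949; +0.72949 ∈ [0.2, 1.4) → IN Λ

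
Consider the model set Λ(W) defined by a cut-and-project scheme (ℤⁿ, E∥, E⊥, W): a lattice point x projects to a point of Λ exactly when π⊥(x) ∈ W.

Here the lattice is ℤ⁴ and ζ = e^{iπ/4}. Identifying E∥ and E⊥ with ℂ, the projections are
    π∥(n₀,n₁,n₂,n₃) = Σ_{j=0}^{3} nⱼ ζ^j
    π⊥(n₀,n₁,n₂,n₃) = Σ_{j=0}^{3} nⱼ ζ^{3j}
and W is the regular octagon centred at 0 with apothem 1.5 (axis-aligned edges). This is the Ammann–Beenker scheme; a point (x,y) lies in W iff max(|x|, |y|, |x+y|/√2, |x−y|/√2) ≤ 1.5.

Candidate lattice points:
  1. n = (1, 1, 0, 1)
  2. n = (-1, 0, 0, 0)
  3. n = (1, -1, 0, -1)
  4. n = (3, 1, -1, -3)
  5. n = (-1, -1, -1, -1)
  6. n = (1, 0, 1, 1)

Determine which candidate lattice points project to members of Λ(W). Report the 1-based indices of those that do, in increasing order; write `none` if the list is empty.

With ζ = e^{iπ/4} the internal vectors are ζ^0,ζ^3,ζ^6,ζ^9.
#1 (1, 1, 0, 1): internal (1.0000, 1.4142); octagon support 1.7071 vs apothem 1.5 → ∉ W
#2 (-1, 0, 0, 0): internal (-1.0000, 0.0000); octagon support 1.0000 vs apothem 1.5 → ∈ W
#3 (1, -1, 0, -1): internal (1.0000, -1.4142); octagon support 1.7071 vs apothem 1.5 → ∉ W
#4 (3, 1, -1, -3): internal (0.1716, -0.4142); octagon support 0.4142 vs apothem 1.5 → ∈ W
#5 (-1, -1, -1, -1): internal (-1.0000, -0.4142); octagon support 1.0000 vs apothem 1.5 → ∈ W
#6 (1, 0, 1, 1): internal (1.7071, -0.2929); octagon support 1.7071 vs apothem 1.5 → ∉ W

2, 4, 5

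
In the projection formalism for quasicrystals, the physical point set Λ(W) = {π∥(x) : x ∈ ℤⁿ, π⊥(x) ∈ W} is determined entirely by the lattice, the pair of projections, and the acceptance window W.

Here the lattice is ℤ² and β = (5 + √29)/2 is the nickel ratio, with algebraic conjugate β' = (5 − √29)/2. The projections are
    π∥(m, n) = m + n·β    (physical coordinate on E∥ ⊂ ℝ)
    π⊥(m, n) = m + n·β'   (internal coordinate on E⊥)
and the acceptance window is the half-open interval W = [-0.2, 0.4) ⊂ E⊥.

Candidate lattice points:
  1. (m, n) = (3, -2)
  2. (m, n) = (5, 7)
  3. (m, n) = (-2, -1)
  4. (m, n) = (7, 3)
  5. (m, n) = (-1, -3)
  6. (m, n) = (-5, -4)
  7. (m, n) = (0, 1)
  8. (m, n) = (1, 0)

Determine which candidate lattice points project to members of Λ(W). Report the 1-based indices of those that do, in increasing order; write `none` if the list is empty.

Compute β' = (5−√29)/2 = -0.19258, so π⊥(m,n) = m -0.19258·n.
candidate 1: (m,n)=(3,-2) → π∥ = 3-2·β ≈ -7.38516, π⊥ = 3-2·β' ≈ 3.38516 ∉ [-0.2, 0.4) ⇒ out
candidate 2: (m,n)=(5,7) → π∥ = 5+7·β ≈ 41.34808, π⊥ = 5+7·β' ≈ 3.65192 ∉ [-0.2, 0.4) ⇒ out
candidate 3: (m,n)=(-2,-1) → π∥ = -2-1·β ≈ -7.19258, π⊥ = -2-1·β' ≈ -1.80742 ∉ [-0.2, 0.4) ⇒ out
candidate 4: (m,n)=(7,3) → π∥ = 7+3·β ≈ 22.57775, π⊥ = 7+3·β' ≈ 6.42225 ∉ [-0.2, 0.4) ⇒ out
candidate 5: (m,n)=(-1,-3) → π∥ = -1-3·β ≈ -16.57775, π⊥ = -1-3·β' ≈ -0.42225 ∉ [-0.2, 0.4) ⇒ out
candidate 6: (m,n)=(-5,-4) → π∥ = -5-4·β ≈ -25.77033, π⊥ = -5-4·β' ≈ -4.22967 ∉ [-0.2, 0.4) ⇒ out
candidate 7: (m,n)=(0,1) → π∥ = 0+1·β ≈ 5.19258, π⊥ = 0+1·β' ≈ -0.19258 ∈ [-0.2, 0.4) ⇒ IN Λ
candidate 8: (m,n)=(1,0) → π∥ = 1+0·β ≈ 1.00000, π⊥ = 1+0·β' ≈ 1.00000 ∉ [-0.2, 0.4) ⇒ out

7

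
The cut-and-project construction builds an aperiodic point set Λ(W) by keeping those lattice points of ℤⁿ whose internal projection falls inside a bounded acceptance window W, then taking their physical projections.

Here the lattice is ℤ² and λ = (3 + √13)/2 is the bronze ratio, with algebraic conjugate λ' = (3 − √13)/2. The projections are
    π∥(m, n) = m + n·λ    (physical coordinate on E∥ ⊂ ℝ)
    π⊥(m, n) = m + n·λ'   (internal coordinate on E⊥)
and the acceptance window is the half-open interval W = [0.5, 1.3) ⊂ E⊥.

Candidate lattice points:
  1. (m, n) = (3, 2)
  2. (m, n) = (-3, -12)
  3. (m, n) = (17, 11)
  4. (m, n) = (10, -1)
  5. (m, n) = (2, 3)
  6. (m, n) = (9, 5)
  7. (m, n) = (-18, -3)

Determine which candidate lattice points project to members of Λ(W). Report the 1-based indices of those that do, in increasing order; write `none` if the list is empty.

Compute λ' = (3−√13)/2 = -0.302776, so π⊥(m,n) = m -0.302776·n.
[1] lift (3,2): star map gives 2.394449; window check 0.5 ≤ 2.394449 < 1.3 is false → out
[2] lift (-3,-12): star map gives 0.633308; window check 0.5 ≤ 0.633308 < 1.3 is true → IN Λ
[3] lift (17,11): star map gives 13.669468; window check 0.5 ≤ 13.669468 < 1.3 is false → out
[4] lift (10,-1): star map gives 10.302776; window check 0.5 ≤ 10.302776 < 1.3 is false → out
[5] lift (2,3): star map gives 1.091673; window check 0.5 ≤ 1.091673 < 1.3 is true → IN Λ
[6] lift (9,5): star map gives 7.486122; window check 0.5 ≤ 7.486122 < 1.3 is false → out
[7] lift (-18,-3): star map gives -17.091673; window check 0.5 ≤ -17.091673 < 1.3 is false → out

2, 5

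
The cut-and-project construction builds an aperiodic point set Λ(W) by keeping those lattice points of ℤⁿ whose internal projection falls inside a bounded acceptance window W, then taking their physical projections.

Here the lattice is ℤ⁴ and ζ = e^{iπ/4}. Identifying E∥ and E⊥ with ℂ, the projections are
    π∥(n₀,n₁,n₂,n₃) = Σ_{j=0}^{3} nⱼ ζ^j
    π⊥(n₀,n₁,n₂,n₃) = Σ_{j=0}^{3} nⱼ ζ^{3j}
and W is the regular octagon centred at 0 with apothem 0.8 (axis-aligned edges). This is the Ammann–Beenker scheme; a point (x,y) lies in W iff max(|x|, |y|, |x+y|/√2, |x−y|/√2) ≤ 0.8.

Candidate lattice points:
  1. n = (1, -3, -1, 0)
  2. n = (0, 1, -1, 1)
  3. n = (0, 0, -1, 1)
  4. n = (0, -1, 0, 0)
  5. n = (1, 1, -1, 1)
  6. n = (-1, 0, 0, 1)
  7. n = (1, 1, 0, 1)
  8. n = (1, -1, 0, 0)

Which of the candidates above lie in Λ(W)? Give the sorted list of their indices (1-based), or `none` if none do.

π⊥(n) = n₀ + n₁ζ³ + n₂ζ⁶ + n₃ζ⁹ where ζ = e^{iπ/4}.
#1 (1, -3, -1, 0): internal (3.121320, -1.121320); octagon support 3.121320 vs apothem 0.8 → ∉ W
#2 (0, 1, -1, 1): internal (0.000000, 2.414214); octagon support 2.414214 vs apothem 0.8 → ∉ W
#3 (0, 0, -1, 1): internal (0.707107, 1.707107); octagon support 1.707107 vs apothem 0.8 → ∉ W
#4 (0, -1, 0, 0): internal (0.707107, -0.707107); octagon support 1.000000 vs apothem 0.8 → ∉ W
#5 (1, 1, -1, 1): internal (1.000000, 2.414214); octagon support 2.414214 vs apothem 0.8 → ∉ W
#6 (-1, 0, 0, 1): internal (-0.292893, 0.707107); octagon support 0.707107 vs apothem 0.8 → ∈ W
#7 (1, 1, 0, 1): internal (1.000000, 1.414214); octagon support 1.707107 vs apothem 0.8 → ∉ W
#8 (1, -1, 0, 0): internal (1.707107, -0.707107); octagon support 1.707107 vs apothem 0.8 → ∉ W

6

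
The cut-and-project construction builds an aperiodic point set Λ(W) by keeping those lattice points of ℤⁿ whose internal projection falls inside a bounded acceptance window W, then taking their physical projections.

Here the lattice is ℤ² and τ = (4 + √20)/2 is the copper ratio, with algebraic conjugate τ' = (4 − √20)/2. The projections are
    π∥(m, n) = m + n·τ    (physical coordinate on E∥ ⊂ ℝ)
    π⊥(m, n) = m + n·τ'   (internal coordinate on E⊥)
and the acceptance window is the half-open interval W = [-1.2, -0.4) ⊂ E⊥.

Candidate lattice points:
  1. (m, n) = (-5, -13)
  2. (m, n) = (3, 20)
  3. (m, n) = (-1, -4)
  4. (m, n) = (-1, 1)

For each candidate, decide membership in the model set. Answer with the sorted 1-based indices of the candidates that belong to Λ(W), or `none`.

none

Numerically τ ≈ 4.2361 and τ' = −1/τ ≈ -0.2361.
#1 (-5,-13): internal coord -5 + (-13)·τ' = -1.9311; -1.9311 ∉ [-1.2, -0.4) → out
#2 (3,20): internal coord 3 + (20)·τ' = -1.7214; -1.7214 ∉ [-1.2, -0.4) → out
#3 (-1,-4): internal coord -1 + (-4)·τ' = -0.0557; -0.0557 ∉ [-1.2, -0.4) → out
#4 (-1,1): internal coord -1 + (1)·τ' = -1.2361; -1.2361 ∉ [-1.2, -0.4) → out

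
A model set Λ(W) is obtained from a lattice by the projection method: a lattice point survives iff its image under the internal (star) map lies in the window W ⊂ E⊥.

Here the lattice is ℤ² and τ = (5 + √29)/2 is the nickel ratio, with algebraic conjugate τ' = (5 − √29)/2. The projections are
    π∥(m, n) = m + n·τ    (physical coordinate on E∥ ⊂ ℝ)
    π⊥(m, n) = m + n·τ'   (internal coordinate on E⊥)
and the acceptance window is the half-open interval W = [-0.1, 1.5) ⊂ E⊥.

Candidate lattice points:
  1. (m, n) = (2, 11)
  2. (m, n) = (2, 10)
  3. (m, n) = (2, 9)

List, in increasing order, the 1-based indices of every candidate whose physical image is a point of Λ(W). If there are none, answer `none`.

Compute τ' = (5−√29)/2 = -0.192582, so π⊥(m,n) = m -0.192582·n.
candidate 1: (m,n)=(2,11) → π∥ = 2+11·τ ≈ 59.118406, π⊥ = 2+11·τ' ≈ -0.118406 ∉ [-0.1, 1.5) ⇒ out
candidate 2: (m,n)=(2,10) → π∥ = 2+10·τ ≈ 53.925824, π⊥ = 2+10·τ' ≈ 0.074176 ∈ [-0.1, 1.5) ⇒ IN Λ
candidate 3: (m,n)=(2,9) → π∥ = 2+9·τ ≈ 48.733242, π⊥ = 2+9·τ' ≈ 0.266758 ∈ [-0.1, 1.5) ⇒ IN Λ

2, 3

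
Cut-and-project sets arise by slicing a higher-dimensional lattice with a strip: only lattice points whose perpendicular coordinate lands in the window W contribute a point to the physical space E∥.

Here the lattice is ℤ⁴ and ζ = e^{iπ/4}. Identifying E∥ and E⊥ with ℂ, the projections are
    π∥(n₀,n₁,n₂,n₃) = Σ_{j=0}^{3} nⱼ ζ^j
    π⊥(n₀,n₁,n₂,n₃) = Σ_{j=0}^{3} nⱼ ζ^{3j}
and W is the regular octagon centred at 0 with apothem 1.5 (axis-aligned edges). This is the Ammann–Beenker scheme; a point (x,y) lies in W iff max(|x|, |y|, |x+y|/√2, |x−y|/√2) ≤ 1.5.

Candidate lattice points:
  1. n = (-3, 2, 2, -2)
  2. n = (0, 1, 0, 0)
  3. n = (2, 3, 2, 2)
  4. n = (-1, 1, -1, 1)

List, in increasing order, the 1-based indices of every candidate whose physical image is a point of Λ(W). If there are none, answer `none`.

Internal map: ζ^{3j} for j=0..3 gives (1,0), (−√2/2,√2/2), (0,−1), (√2/2,√2/2).
#1 (-3, 2, 2, -2): internal (-5.8284, -2.0000); octagon support 5.8284 vs apothem 1.5 → ∉ W
#2 (0, 1, 0, 0): internal (-0.7071, 0.7071); octagon support 1.0000 vs apothem 1.5 → ∈ W
#3 (2, 3, 2, 2): internal (1.2929, 1.5355); octagon support 2.0000 vs apothem 1.5 → ∉ W
#4 (-1, 1, -1, 1): internal (-1.0000, 2.4142); octagon support 2.4142 vs apothem 1.5 → ∉ W

2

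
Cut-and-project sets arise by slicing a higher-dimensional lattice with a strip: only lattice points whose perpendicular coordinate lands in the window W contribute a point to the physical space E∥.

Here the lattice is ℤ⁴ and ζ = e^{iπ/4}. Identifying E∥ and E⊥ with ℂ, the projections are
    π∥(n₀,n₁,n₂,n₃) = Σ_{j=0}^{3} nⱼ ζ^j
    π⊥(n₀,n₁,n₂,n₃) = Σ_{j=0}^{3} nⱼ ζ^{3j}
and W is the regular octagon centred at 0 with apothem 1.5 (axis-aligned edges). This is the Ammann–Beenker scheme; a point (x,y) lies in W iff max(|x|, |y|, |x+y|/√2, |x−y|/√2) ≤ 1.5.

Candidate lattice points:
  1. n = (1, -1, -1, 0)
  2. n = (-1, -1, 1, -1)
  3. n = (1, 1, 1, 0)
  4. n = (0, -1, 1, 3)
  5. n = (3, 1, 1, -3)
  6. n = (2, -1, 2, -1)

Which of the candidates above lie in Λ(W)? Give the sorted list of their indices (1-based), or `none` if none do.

3

Internal map: ζ^{3j} for j=0..3 gives (1,0), (−√2/2,√2/2), (0,−1), (√2/2,√2/2).
#1 (1, -1, -1, 0): internal (1.707107, 0.292893); octagon support 1.707107 vs apothem 1.5 → ∉ W
#2 (-1, -1, 1, -1): internal (-1.000000, -2.414214); octagon support 2.414214 vs apothem 1.5 → ∉ W
#3 (1, 1, 1, 0): internal (0.292893, -0.292893); octagon support 0.414214 vs apothem 1.5 → ∈ W
#4 (0, -1, 1, 3): internal (2.828427, 0.414214); octagon support 2.828427 vs apothem 1.5 → ∉ W
#5 (3, 1, 1, -3): internal (0.171573, -2.414214); octagon support 2.414214 vs apothem 1.5 → ∉ W
#6 (2, -1, 2, -1): internal (2.000000, -3.414214); octagon support 3.828427 vs apothem 1.5 → ∉ W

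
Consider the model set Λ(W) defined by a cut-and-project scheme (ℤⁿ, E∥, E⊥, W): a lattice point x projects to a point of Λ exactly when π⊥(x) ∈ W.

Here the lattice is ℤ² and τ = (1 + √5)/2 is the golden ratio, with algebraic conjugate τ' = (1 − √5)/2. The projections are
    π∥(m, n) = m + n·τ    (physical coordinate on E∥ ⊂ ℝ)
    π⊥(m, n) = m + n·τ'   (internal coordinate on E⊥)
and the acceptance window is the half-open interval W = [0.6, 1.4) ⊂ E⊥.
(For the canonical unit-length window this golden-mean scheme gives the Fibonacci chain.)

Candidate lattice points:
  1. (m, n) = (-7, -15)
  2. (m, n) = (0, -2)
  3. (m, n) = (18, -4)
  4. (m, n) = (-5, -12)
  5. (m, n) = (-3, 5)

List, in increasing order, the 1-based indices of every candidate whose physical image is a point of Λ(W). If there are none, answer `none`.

2

Compute τ' = (1−√5)/2 = -0.618034, so π⊥(m,n) = m -0.618034·n.
candidate 1: (m,n)=(-7,-15) → π∥ = -7-15·τ ≈ -31.270510, π⊥ = -7-15·τ' ≈ 2.270510 ∉ [0.6, 1.4) ⇒ out
candidate 2: (m,n)=(0,-2) → π∥ = 0-2·τ ≈ -3.236068, π⊥ = 0-2·τ' ≈ 1.236068 ∈ [0.6, 1.4) ⇒ IN Λ
candidate 3: (m,n)=(18,-4) → π∥ = 18-4·τ ≈ 11.527864, π⊥ = 18-4·τ' ≈ 20.472136 ∉ [0.6, 1.4) ⇒ out
candidate 4: (m,n)=(-5,-12) → π∥ = -5-12·τ ≈ -24.416408, π⊥ = -5-12·τ' ≈ 2.416408 ∉ [0.6, 1.4) ⇒ out
candidate 5: (m,n)=(-3,5) → π∥ = -3+5·τ ≈ 5.090170, π⊥ = -3+5·τ' ≈ -6.090170 ∉ [0.6, 1.4) ⇒ out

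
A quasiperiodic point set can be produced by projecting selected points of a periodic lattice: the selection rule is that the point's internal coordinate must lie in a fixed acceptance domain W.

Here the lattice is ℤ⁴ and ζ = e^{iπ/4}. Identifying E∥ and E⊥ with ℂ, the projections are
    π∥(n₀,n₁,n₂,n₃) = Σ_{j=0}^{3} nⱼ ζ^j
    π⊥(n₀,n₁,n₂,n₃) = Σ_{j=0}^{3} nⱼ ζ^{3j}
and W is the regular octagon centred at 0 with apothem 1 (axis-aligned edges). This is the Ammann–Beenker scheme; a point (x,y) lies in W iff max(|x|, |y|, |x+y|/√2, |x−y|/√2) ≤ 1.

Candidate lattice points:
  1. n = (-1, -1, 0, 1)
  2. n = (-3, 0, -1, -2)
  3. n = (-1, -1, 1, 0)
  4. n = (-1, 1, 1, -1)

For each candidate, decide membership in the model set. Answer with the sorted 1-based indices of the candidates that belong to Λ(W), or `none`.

With ζ = e^{iπ/4} the internal vectors are ζ^0,ζ^3,ζ^6,ζ^9.
#1 (-1, -1, 0, 1): internal (0.41421, 0.00000); octagon support 0.41421 vs apothem 1 → ∈ W
#2 (-3, 0, -1, -2): internal (-4.41421, -0.41421); octagon support 4.41421 vs apothem 1 → ∉ W
#3 (-1, -1, 1, 0): internal (-0.29289, -1.70711); octagon support 1.70711 vs apothem 1 → ∉ W
#4 (-1, 1, 1, -1): internal (-2.41421, -1.00000); octagon support 2.41421 vs apothem 1 → ∉ W

1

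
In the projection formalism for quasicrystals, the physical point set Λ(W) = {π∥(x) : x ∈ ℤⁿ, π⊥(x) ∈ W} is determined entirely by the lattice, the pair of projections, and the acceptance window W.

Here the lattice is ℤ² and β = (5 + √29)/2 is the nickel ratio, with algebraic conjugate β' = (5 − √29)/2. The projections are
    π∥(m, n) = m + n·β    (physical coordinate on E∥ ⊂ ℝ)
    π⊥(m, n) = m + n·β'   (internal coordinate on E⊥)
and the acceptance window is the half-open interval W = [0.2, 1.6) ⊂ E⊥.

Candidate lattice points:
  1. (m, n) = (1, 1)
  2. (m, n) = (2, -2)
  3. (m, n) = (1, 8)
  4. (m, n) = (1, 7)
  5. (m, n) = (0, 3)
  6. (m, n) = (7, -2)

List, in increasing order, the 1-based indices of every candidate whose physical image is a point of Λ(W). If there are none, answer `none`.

1

Compute β' = (5−√29)/2 = -0.1926, so π⊥(m,n) = m -0.1926·n.
candidate 1: (m,n)=(1,1) → π∥ = 1+1·β ≈ 6.1926, π⊥ = 1+1·β' ≈ 0.8074 ∈ [0.2, 1.6) ⇒ IN Λ
candidate 2: (m,n)=(2,-2) → π∥ = 2-2·β ≈ -8.3852, π⊥ = 2-2·β' ≈ 2.3852 ∉ [0.2, 1.6) ⇒ out
candidate 3: (m,n)=(1,8) → π∥ = 1+8·β ≈ 42.5407, π⊥ = 1+8·β' ≈ -0.5407 ∉ [0.2, 1.6) ⇒ out
candidate 4: (m,n)=(1,7) → π∥ = 1+7·β ≈ 37.3481, π⊥ = 1+7·β' ≈ -0.3481 ∉ [0.2, 1.6) ⇒ out
candidate 5: (m,n)=(0,3) → π∥ = 0+3·β ≈ 15.5777, π⊥ = 0+3·β' ≈ -0.5777 ∉ [0.2, 1.6) ⇒ out
candidate 6: (m,n)=(7,-2) → π∥ = 7-2·β ≈ -3.3852, π⊥ = 7-2·β' ≈ 7.3852 ∉ [0.2, 1.6) ⇒ out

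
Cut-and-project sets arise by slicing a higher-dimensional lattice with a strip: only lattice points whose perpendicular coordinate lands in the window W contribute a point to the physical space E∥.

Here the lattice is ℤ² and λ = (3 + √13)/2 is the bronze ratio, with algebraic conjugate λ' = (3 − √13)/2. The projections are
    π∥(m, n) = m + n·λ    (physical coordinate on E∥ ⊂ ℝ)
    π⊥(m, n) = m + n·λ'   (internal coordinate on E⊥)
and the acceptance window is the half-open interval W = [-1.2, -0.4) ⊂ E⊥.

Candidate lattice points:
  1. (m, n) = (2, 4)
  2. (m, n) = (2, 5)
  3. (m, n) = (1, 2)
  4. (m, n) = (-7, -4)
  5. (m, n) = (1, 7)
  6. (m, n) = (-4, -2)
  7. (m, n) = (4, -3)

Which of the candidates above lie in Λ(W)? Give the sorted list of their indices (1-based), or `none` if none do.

Compute λ' = (3−√13)/2 = -0.302776, so π⊥(m,n) = m -0.302776·n.
[1] lift (2,4): star map gives 0.788897; window check -1.2 ≤ 0.788897 < -0.4 is false → out
[2] lift (2,5): star map gives 0.486122; window check -1.2 ≤ 0.486122 < -0.4 is false → out
[3] lift (1,2): star map gives 0.394449; window check -1.2 ≤ 0.394449 < -0.4 is false → out
[4] lift (-7,-4): star map gives -5.788897; window check -1.2 ≤ -5.788897 < -0.4 is false → out
[5] lift (1,7): star map gives -1.119429; window check -1.2 ≤ -1.119429 < -0.4 is true → IN Λ
[6] lift (-4,-2): star map gives -3.394449; window check -1.2 ≤ -3.394449 < -0.4 is false → out
[7] lift (4,-3): star map gives 4.908327; window check -1.2 ≤ 4.908327 < -0.4 is false → out

5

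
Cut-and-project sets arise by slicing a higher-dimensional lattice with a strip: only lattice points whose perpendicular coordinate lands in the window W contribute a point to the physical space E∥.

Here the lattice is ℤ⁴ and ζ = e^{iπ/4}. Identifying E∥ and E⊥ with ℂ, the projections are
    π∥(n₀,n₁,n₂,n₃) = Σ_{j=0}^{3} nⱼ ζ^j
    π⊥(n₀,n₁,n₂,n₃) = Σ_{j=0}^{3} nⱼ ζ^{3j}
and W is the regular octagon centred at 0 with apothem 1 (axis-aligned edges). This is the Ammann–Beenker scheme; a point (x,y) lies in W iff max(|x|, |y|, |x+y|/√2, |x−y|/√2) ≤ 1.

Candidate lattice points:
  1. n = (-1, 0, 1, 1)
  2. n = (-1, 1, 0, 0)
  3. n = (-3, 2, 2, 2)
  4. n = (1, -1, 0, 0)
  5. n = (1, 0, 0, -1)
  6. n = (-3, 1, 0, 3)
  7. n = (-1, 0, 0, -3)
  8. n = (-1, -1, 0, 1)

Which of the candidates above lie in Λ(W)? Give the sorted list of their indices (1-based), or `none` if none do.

1, 5, 8

π⊥(n) = n₀ + n₁ζ³ + n₂ζ⁶ + n₃ζ⁹ where ζ = e^{iπ/4}.
candidate 1: n = (-1, 0, 1, 1) → π⊥ ≈ (-0.29289, -0.29289); max(|x|,|y|,|x±y|/√2) = 0.41421 ≤ 1 ⇒ ∈ W
candidate 2: n = (-1, 1, 0, 0) → π⊥ ≈ (-1.70711, +0.70711); max(|x|,|y|,|x±y|/√2) = 1.70711 > 1 ⇒ ∉ W
candidate 3: n = (-3, 2, 2, 2) → π⊥ ≈ (-3.00000, +0.82843); max(|x|,|y|,|x±y|/√2) = 3.00000 > 1 ⇒ ∉ W
candidate 4: n = (1, -1, 0, 0) → π⊥ ≈ (+1.70711, -0.70711); max(|x|,|y|,|x±y|/√2) = 1.70711 > 1 ⇒ ∉ W
candidate 5: n = (1, 0, 0, -1) → π⊥ ≈ (+0.29289, -0.70711); max(|x|,|y|,|x±y|/√2) = 0.70711 ≤ 1 ⇒ ∈ W
candidate 6: n = (-3, 1, 0, 3) → π⊥ ≈ (-1.58579, +2.82843); max(|x|,|y|,|x±y|/√2) = 3.12132 > 1 ⇒ ∉ W
candidate 7: n = (-1, 0, 0, -3) → π⊥ ≈ (-3.12132, -2.12132); max(|x|,|y|,|x±y|/√2) = 3.70711 > 1 ⇒ ∉ W
candidate 8: n = (-1, -1, 0, 1) → π⊥ ≈ (+0.41421, +0.00000); max(|x|,|y|,|x±y|/√2) = 0.41421 ≤ 1 ⇒ ∈ W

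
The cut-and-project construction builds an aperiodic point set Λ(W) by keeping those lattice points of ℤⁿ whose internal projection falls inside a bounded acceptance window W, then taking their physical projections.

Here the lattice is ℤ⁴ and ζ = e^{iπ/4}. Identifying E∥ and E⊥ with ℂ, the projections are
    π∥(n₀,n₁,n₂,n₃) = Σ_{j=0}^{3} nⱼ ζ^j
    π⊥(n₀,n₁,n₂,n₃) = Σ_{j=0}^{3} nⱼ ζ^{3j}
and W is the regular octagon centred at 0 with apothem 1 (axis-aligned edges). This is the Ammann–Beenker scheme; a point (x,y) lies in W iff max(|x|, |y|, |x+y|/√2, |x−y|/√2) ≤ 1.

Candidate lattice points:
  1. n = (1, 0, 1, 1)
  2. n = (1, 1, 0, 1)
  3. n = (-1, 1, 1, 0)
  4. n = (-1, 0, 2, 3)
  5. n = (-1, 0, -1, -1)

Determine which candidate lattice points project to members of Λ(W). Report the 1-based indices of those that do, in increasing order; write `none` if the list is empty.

none

With ζ = e^{iπ/4} the internal vectors are ζ^0,ζ^3,ζ^6,ζ^9.
candidate 1: n = (1, 0, 1, 1) → π⊥ ≈ (+1.70711, -0.29289); max(|x|,|y|,|x±y|/√2) = 1.70711 > 1 ⇒ ∉ W
candidate 2: n = (1, 1, 0, 1) → π⊥ ≈ (+1.00000, +1.41421); max(|x|,|y|,|x±y|/√2) = 1.70711 > 1 ⇒ ∉ W
candidate 3: n = (-1, 1, 1, 0) → π⊥ ≈ (-1.70711, -0.29289); max(|x|,|y|,|x±y|/√2) = 1.70711 > 1 ⇒ ∉ W
candidate 4: n = (-1, 0, 2, 3) → π⊥ ≈ (+1.12132, +0.12132); max(|x|,|y|,|x±y|/√2) = 1.12132 > 1 ⇒ ∉ W
candidate 5: n = (-1, 0, -1, -1) → π⊥ ≈ (-1.70711, +0.29289); max(|x|,|y|,|x±y|/√2) = 1.70711 > 1 ⇒ ∉ W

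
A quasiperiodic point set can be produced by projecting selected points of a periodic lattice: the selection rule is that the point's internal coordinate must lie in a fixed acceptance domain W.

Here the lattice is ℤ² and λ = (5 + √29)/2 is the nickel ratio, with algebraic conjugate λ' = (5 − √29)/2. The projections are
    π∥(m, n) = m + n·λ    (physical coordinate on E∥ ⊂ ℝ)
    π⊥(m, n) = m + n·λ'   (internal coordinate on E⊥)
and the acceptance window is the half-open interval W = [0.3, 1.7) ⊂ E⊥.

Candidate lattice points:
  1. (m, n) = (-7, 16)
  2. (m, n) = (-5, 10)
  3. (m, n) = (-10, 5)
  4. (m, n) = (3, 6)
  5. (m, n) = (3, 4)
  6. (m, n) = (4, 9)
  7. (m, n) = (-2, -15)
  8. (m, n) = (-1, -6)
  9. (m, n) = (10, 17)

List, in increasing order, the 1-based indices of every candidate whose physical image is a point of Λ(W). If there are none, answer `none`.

Numerically λ ≈ 5.1926 and λ' = −1/λ ≈ -0.1926.
#1 (-7,16): internal coord -7 + (16)·λ' = -10.0813; -10.0813 ∉ [0.3, 1.7) → out
#2 (-5,10): internal coord -5 + (10)·λ' = -6.9258; -6.9258 ∉ [0.3, 1.7) → out
#3 (-10,5): internal coord -10 + (5)·λ' = -10.9629; -10.9629 ∉ [0.3, 1.7) → out
#4 (3,6): internal coord 3 + (6)·λ' = +1.8445; +1.8445 ∉ [0.3, 1.7) → out
#5 (3,4): internal coord 3 + (4)·λ' = +2.2297; +2.2297 ∉ [0.3, 1.7) → out
#6 (4,9): internal coord 4 + (9)·λ' = +2.2668; +2.2668 ∉ [0.3, 1.7) → out
#7 (-2,-15): internal coord -2 + (-15)·λ' = +0.8887; +0.8887 ∈ [0.3, 1.7) → IN Λ
#8 (-1,-6): internal coord -1 + (-6)·λ' = +0.1555; +0.1555 ∉ [0.3, 1.7) → out
#9 (10,17): internal coord 10 + (17)·λ' = +6.7261; +6.7261 ∉ [0.3, 1.7) → out

7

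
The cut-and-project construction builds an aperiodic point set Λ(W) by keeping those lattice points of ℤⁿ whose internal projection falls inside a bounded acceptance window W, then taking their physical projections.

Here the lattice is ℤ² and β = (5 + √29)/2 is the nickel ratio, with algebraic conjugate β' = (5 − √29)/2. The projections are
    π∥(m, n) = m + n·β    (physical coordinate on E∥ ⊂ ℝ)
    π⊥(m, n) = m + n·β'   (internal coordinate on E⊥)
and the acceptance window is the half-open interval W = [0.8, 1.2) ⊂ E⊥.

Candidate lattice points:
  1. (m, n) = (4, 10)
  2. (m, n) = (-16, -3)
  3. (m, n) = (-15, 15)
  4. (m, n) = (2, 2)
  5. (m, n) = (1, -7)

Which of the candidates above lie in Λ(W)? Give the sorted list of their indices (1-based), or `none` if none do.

none

β' = (5−√29)/2 ≈ -0.1926.
#1 (4,10): internal coord 4 + (10)·β' = +2.0742; +2.0742 ∉ [0.8, 1.2) → out
#2 (-16,-3): internal coord -16 + (-3)·β' = -15.4223; -15.4223 ∉ [0.8, 1.2) → out
#3 (-15,15): internal coord -15 + (15)·β' = -17.8887; -17.8887 ∉ [0.8, 1.2) → out
#4 (2,2): internal coord 2 + (2)·β' = +1.6148; +1.6148 ∉ [0.8, 1.2) → out
#5 (1,-7): internal coord 1 + (-7)·β' = +2.3481; +2.3481 ∉ [0.8, 1.2) → out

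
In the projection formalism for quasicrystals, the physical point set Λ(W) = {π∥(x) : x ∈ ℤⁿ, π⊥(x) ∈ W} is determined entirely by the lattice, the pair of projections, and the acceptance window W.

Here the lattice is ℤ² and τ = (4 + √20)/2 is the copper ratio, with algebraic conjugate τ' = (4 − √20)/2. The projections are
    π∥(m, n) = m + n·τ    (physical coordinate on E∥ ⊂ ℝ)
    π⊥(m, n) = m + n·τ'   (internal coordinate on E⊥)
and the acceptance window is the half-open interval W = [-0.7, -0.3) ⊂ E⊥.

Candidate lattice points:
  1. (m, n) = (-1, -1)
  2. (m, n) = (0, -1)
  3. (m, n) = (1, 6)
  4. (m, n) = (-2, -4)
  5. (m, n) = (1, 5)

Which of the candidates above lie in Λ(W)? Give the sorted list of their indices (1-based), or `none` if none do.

3

Numerically τ ≈ 4.236068 and τ' = −1/τ ≈ -0.236068.
candidate 1: (m,n)=(-1,-1) → π∥ = -1-1·τ ≈ -5.236068, π⊥ = -1-1·τ' ≈ -0.763932 ∉ [-0.7, -0.3) ⇒ out
candidate 2: (m,n)=(0,-1) → π∥ = 0-1·τ ≈ -4.236068, π⊥ = 0-1·τ' ≈ 0.236068 ∉ [-0.7, -0.3) ⇒ out
candidate 3: (m,n)=(1,6) → π∥ = 1+6·τ ≈ 26.416408, π⊥ = 1+6·τ' ≈ -0.416408 ∈ [-0.7, -0.3) ⇒ IN Λ
candidate 4: (m,n)=(-2,-4) → π∥ = -2-4·τ ≈ -18.944272, π⊥ = -2-4·τ' ≈ -1.055728 ∉ [-0.7, -0.3) ⇒ out
candidate 5: (m,n)=(1,5) → π∥ = 1+5·τ ≈ 22.180340, π⊥ = 1+5·τ' ≈ -0.180340 ∉ [-0.7, -0.3) ⇒ out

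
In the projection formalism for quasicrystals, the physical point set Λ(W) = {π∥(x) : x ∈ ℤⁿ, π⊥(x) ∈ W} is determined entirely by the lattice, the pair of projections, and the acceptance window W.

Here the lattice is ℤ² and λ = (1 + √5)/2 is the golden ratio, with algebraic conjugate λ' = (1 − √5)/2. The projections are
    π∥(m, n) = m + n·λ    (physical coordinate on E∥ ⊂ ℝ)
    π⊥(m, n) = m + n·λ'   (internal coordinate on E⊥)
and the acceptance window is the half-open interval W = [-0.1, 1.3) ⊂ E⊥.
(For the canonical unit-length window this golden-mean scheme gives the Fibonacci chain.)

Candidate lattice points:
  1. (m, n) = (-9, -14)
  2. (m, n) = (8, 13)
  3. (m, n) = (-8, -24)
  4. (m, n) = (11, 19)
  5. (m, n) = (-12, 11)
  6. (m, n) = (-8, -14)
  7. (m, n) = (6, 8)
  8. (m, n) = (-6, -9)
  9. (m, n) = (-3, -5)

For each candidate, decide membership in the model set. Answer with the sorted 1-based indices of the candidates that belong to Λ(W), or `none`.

Numerically λ ≈ 1.618034 and λ' = −1/λ ≈ -0.618034.
candidate 1: (m,n)=(-9,-14) → π∥ = -9-14·λ ≈ -31.652476, π⊥ = -9-14·λ' ≈ -0.347524 ∉ [-0.1, 1.3) ⇒ out
candidate 2: (m,n)=(8,13) → π∥ = 8+13·λ ≈ 29.034442, π⊥ = 8+13·λ' ≈ -0.034442 ∈ [-0.1, 1.3) ⇒ IN Λ
candidate 3: (m,n)=(-8,-24) → π∥ = -8-24·λ ≈ -46.832816, π⊥ = -8-24·λ' ≈ 6.832816 ∉ [-0.1, 1.3) ⇒ out
candidate 4: (m,n)=(11,19) → π∥ = 11+19·λ ≈ 41.742646, π⊥ = 11+19·λ' ≈ -0.742646 ∉ [-0.1, 1.3) ⇒ out
candidate 5: (m,n)=(-12,11) → π∥ = -12+11·λ ≈ 5.798374, π⊥ = -12+11·λ' ≈ -18.798374 ∉ [-0.1, 1.3) ⇒ out
candidate 6: (m,n)=(-8,-14) → π∥ = -8-14·λ ≈ -30.652476, π⊥ = -8-14·λ' ≈ 0.652476 ∈ [-0.1, 1.3) ⇒ IN Λ
candidate 7: (m,n)=(6,8) → π∥ = 6+8·λ ≈ 18.944272, π⊥ = 6+8·λ' ≈ 1.055728 ∈ [-0.1, 1.3) ⇒ IN Λ
candidate 8: (m,n)=(-6,-9) → π∥ = -6-9·λ ≈ -20.562306, π⊥ = -6-9·λ' ≈ -0.437694 ∉ [-0.1, 1.3) ⇒ out
candidate 9: (m,n)=(-3,-5) → π∥ = -3-5·λ ≈ -11.090170, π⊥ = -3-5·λ' ≈ 0.090170 ∈ [-0.1, 1.3) ⇒ IN Λ

2, 6, 7, 9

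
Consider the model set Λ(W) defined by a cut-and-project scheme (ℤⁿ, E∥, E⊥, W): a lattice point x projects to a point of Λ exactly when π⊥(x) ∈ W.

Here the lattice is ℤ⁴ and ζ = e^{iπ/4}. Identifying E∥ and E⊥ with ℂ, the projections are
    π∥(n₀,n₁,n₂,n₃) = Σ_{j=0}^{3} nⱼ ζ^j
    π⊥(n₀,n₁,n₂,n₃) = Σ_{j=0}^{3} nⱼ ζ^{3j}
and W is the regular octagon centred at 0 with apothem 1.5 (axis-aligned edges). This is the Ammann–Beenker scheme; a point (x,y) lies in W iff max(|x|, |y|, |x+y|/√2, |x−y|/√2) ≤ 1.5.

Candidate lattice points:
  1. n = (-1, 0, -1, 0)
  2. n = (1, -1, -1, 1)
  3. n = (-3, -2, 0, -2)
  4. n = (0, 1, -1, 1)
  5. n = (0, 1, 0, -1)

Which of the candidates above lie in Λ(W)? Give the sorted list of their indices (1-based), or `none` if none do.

With ζ = e^{iπ/4} the internal vectors are ζ^0,ζ^3,ζ^6,ζ^9.
candidate 1: n = (-1, 0, -1, 0) → π⊥ ≈ (-1.0000, +1.0000); max(|x|,|y|,|x±y|/√2) = 1.4142 ≤ 1.5 ⇒ ∈ W
candidate 2: n = (1, -1, -1, 1) → π⊥ ≈ (+2.4142, +1.0000); max(|x|,|y|,|x±y|/√2) = 2.4142 > 1.5 ⇒ ∉ W
candidate 3: n = (-3, -2, 0, -2) → π⊥ ≈ (-3.0000, -2.8284); max(|x|,|y|,|x±y|/√2) = 4.1213 > 1.5 ⇒ ∉ W
candidate 4: n = (0, 1, -1, 1) → π⊥ ≈ (+0.0000, +2.4142); max(|x|,|y|,|x±y|/√2) = 2.4142 > 1.5 ⇒ ∉ W
candidate 5: n = (0, 1, 0, -1) → π⊥ ≈ (-1.4142, +0.0000); max(|x|,|y|,|x±y|/√2) = 1.4142 ≤ 1.5 ⇒ ∈ W

1, 5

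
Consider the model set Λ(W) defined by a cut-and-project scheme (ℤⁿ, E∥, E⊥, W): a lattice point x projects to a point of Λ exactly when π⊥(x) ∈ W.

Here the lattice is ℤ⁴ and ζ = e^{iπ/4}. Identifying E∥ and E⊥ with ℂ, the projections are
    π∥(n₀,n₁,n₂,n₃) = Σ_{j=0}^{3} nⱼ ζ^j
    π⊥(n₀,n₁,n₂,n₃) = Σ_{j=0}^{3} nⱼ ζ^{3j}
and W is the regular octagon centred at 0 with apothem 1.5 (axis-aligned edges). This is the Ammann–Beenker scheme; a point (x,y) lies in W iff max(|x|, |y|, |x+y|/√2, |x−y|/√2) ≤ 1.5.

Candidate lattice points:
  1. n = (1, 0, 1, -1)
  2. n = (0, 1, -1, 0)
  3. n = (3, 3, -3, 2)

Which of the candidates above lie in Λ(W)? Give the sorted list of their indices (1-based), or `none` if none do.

Internal map: ζ^{3j} for j=0..3 gives (1,0), (−√2/2,√2/2), (0,−1), (√2/2,√2/2).
candidate 1: n = (1, 0, 1, -1) → π⊥ ≈ (+0.29289, -1.70711); max(|x|,|y|,|x±y|/√2) = 1.70711 > 1.5 ⇒ ∉ W
candidate 2: n = (0, 1, -1, 0) → π⊥ ≈ (-0.70711, +1.70711); max(|x|,|y|,|x±y|/√2) = 1.70711 > 1.5 ⇒ ∉ W
candidate 3: n = (3, 3, -3, 2) → π⊥ ≈ (+2.29289, +6.53553); max(|x|,|y|,|x±y|/√2) = 6.53553 > 1.5 ⇒ ∉ W

none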